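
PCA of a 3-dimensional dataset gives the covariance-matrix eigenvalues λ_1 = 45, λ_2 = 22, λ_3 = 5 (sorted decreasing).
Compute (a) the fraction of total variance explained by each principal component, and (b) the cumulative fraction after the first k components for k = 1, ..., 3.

Step 1 — total variance = trace(Sigma) = Σ λ_i = 45 + 22 + 5 = 72.

Step 2 — fraction explained by component i = λ_i / Σ λ:
  PC1: 45/72 = 0.625
  PC2: 22/72 = 0.3056
  PC3: 5/72 = 0.0694

Step 3 — cumulative fraction after k components = (λ_1 + ... + λ_k) / Σ λ:
  k = 1: 45/72 = 0.625
  k = 2: (45 + 22)/72 = 67/72 = 0.9306
  k = 3: (45 + 22 + 5)/72 = 72/72 = 1

Summary (fraction, with percent):

explained: PC1 0.625 (62.5%), PC2 0.3056 (30.56%), PC3 0.0694 (6.94%);  cumulative: 0.625, 0.9306, 1


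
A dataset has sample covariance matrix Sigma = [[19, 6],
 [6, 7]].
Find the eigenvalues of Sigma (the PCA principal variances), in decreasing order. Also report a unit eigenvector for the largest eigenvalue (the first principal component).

Step 1 — characteristic polynomial of 2×2 Sigma:
  det(Sigma - λI) = λ² - trace · λ + det = 0.
  trace = 19 + 7 = 26, det = 19·7 - (6)² = 97.
Step 2 — discriminant:
  Δ = trace² - 4·det = 676 - 388 = 288.
Step 3 — eigenvalues:
  λ = (trace ± √Δ)/2 = (26 ± 16.9706)/2,
  λ_1 = 21.4853,  λ_2 = 4.5147.

Step 4 — unit eigenvector for λ_1: solve (Sigma - λ_1 I)v = 0. First row:
  (19 - 21.4853)·v_x + (6)·v_y = 0, i.e. (-2.4853)·v_x + (6)·v_y = 0,
  so v ∝ (b, λ_1 - a) = (6, 2.4853) = u.
  ||u|| = √((6)² + (2.4853)²) = √(42.1766) ≈ 6.4944,
  v_1 = u/||u|| ≈ (0.9239, 0.3827) (||v_1|| = 1).

λ_1 = 21.4853,  λ_2 = 4.5147;  v_1 ≈ (0.9239, 0.3827)


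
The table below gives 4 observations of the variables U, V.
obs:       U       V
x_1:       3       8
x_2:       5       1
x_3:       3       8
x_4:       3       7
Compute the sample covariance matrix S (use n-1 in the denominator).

Step 1 — column means:
  mean(U) = (3 + 5 + 3 + 3) / 4 = 14/4 = 3.5
  mean(V) = (8 + 1 + 8 + 7) / 4 = 24/4 = 6

Step 2 — sample covariance S[i,j] = (1/(n-1)) · Σ_k (x_{k,i} - mean_i) · (x_{k,j} - mean_j), with n-1 = 3.
  S[U,U] = ((-0.5)·(-0.5) + (1.5)·(1.5) + (-0.5)·(-0.5) + (-0.5)·(-0.5)) / 3 = 3/3 = 1
  S[U,V] = ((-0.5)·(2) + (1.5)·(-5) + (-0.5)·(2) + (-0.5)·(1)) / 3 = -10/3 = -3.3333
  S[V,V] = ((2)·(2) + (-5)·(-5) + (2)·(2) + (1)·(1)) / 3 = 34/3 = 11.3333

S is symmetric (S[j,i] = S[i,j]). Assembling:

S = [[1, -3.3333],
 [-3.3333, 11.3333]]


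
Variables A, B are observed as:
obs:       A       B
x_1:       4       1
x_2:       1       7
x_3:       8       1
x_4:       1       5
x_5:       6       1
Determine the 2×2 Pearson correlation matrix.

Step 1 — column means:
  mean(A) = (4 + 1 + 8 + 1 + 6) / 5 = 20/5 = 4
  mean(B) = (1 + 7 + 1 + 5 + 1) / 5 = 15/5 = 3

Step 2 — sample variances and covariances s[i,j] = (1/(n-1)) · Σ_k (x_{k,i} - mean_i) · (x_{k,j} - mean_j), with n-1 = 4:
  s[A,A] = ((0)·(0) + (-3)·(-3) + (4)·(4) + (-3)·(-3) + (2)·(2)) / 4 = 38/4 = 9.5
  s[A,B] = ((0)·(-2) + (-3)·(4) + (4)·(-2) + (-3)·(2) + (2)·(-2)) / 4 = -30/4 = -7.5
  s[B,B] = ((-2)·(-2) + (4)·(4) + (-2)·(-2) + (2)·(2) + (-2)·(-2)) / 4 = 32/4 = 8
  Sample standard deviations s_i = √(s[i,i]):
  s(A) = √(9.5) = 3.0822
  s(B) = √(8) = 2.8284

Step 3 — r_{ij} = s_{ij} / (s_i · s_j):
  r[A,A] = 1 (diagonal).
  r[A,B] = -7.5 / (3.0822 · 2.8284) = -7.5 / 8.7178 = -0.8603
  r[B,B] = 1 (diagonal).

R is symmetric with unit diagonal. Assembling:

R = [[1, -0.8603],
 [-0.8603, 1]]


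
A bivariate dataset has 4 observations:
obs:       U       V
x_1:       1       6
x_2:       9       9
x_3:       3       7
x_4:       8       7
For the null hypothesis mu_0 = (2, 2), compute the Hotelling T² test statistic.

Step 1 — sample mean vector:
  mean(U) = (1 + 9 + 3 + 8) / 4 = 21/4 = 5.25
  mean(V) = (6 + 9 + 7 + 7) / 4 = 29/4 = 7.25
  x̄ = (5.25, 7.25),  deviation x̄ - mu_0 = (5.25, 7.25) - (2, 2) = (3.25, 5.25).

Step 2 — sample covariance matrix, S[i,j] = (1/(n-1)) · Σ_k (x_{k,i} - mean_i) · (x_{k,j} - mean_j), divisor n-1 = 3:
  S[U,U] = ((-4.25)·(-4.25) + (3.75)·(3.75) + (-2.25)·(-2.25) + (2.75)·(2.75)) / 3 = 44.75/3 = 14.9167
  S[U,V] = ((-4.25)·(-1.25) + (3.75)·(1.75) + (-2.25)·(-0.25) + (2.75)·(-0.25)) / 3 = 11.75/3 = 3.9167
  S[V,V] = ((-1.25)·(-1.25) + (1.75)·(1.75) + (-0.25)·(-0.25) + (-0.25)·(-0.25)) / 3 = 4.75/3 = 1.5833
  S = [[14.9167, 3.9167],
 [3.9167, 1.5833]].

Step 3 — invert S. det(S) = 14.9167·1.5833 - (3.9167)² = 8.2778.
  S^{-1} = (1/det) · [[d, -b], [-b, a]] = [[0.1913, -0.4732],
 [-0.4732, 1.802]].

Step 4 — quadratic form (x̄ - mu_0)^T · S^{-1} · (x̄ - mu_0):
  S^{-1} · (x̄ - mu_0) = (-1.8624, 7.9228),
  (x̄ - mu_0)^T · [...] = (3.25)·(-1.8624) + (5.25)·(7.9228) = 35.5419.

Step 5 — scale by n: T² = 4 · 35.5419 = 142.1678.

T² ≈ 142.1678


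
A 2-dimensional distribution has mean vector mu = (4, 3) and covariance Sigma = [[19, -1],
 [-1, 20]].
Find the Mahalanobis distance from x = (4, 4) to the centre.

Step 1 — centre the observation: (x - mu) = (0, 1).

Step 2 — invert Sigma. det(Sigma) = 19·20 - (-1)² = 379.
  Sigma^{-1} = (1/det) · [[d, -b], [-b, a]] = [[0.0528, 0.0026],
 [0.0026, 0.0501]].

Step 3 — form the quadratic (x - mu)^T · Sigma^{-1} · (x - mu):
  Sigma^{-1} · (x - mu) = (0.0026, 0.0501).
  (x - mu)^T · [Sigma^{-1} · (x - mu)] = (0)·(0.0026) + (1)·(0.0501) = 0.0501.

Step 4 — take square root: d = √(0.0501) ≈ 0.2239.

d(x, mu) = √(0.0501) ≈ 0.2239


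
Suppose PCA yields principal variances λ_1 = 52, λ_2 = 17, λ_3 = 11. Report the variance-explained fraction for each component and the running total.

Step 1 — total variance = trace(Sigma) = Σ λ_i = 52 + 17 + 11 = 80.

Step 2 — fraction explained by component i = λ_i / Σ λ:
  PC1: 52/80 = 0.65
  PC2: 17/80 = 0.2125
  PC3: 11/80 = 0.1375

Step 3 — cumulative fraction after k components = (λ_1 + ... + λ_k) / Σ λ:
  k = 1: 52/80 = 0.65
  k = 2: (52 + 17)/80 = 69/80 = 0.8625
  k = 3: (52 + 17 + 11)/80 = 80/80 = 1

Summary (fraction, with percent):

explained: PC1 0.65 (65%), PC2 0.2125 (21.25%), PC3 0.1375 (13.75%);  cumulative: 0.65, 0.8625, 1


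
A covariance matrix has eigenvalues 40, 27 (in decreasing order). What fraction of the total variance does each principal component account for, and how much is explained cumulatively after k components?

Step 1 — total variance = trace(Sigma) = Σ λ_i = 40 + 27 = 67.

Step 2 — fraction explained by component i = λ_i / Σ λ:
  PC1: 40/67 = 0.597
  PC2: 27/67 = 0.403

Step 3 — cumulative fraction after k components = (λ_1 + ... + λ_k) / Σ λ:
  k = 1: 40/67 = 0.597
  k = 2: (40 + 27)/67 = 67/67 = 1

Summary (fraction, with percent):

explained: PC1 0.597 (59.7%), PC2 0.403 (40.3%);  cumulative: 0.597, 1


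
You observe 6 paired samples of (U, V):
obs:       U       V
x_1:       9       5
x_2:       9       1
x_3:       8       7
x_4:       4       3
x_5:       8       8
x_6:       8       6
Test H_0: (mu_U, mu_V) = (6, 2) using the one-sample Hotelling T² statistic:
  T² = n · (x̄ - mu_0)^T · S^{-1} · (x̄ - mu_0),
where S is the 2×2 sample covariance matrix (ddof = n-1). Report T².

Step 1 — sample mean vector:
  mean(U) = (9 + 9 + 8 + 4 + 8 + 8) / 6 = 46/6 = 7.6667
  mean(V) = (5 + 1 + 7 + 3 + 8 + 6) / 6 = 30/6 = 5
  x̄ = (7.6667, 5),  deviation x̄ - mu_0 = (7.6667, 5) - (6, 2) = (1.6667, 3).

Step 2 — sample covariance matrix, S[i,j] = (1/(n-1)) · Σ_k (x_{k,i} - mean_i) · (x_{k,j} - mean_j), divisor n-1 = 5:
  S[U,U] = ((1.3333)·(1.3333) + (1.3333)·(1.3333) + (0.3333)·(0.3333) + (-3.6667)·(-3.6667) + (0.3333)·(0.3333) + (0.3333)·(0.3333)) / 5 = 17.3333/5 = 3.4667
  S[U,V] = ((1.3333)·(0) + (1.3333)·(-4) + (0.3333)·(2) + (-3.6667)·(-2) + (0.3333)·(3) + (0.3333)·(1)) / 5 = 4/5 = 0.8
  S[V,V] = ((0)·(0) + (-4)·(-4) + (2)·(2) + (-2)·(-2) + (3)·(3) + (1)·(1)) / 5 = 34/5 = 6.8
  S = [[3.4667, 0.8],
 [0.8, 6.8]].

Step 3 — invert S. det(S) = 3.4667·6.8 - (0.8)² = 22.9333.
  S^{-1} = (1/det) · [[d, -b], [-b, a]] = [[0.2965, -0.0349],
 [-0.0349, 0.1512]].

Step 4 — quadratic form (x̄ - mu_0)^T · S^{-1} · (x̄ - mu_0):
  S^{-1} · (x̄ - mu_0) = (0.3895, 0.3953),
  (x̄ - mu_0)^T · [...] = (1.6667)·(0.3895) + (3)·(0.3953) = 1.8353.

Step 5 — scale by n: T² = 6 · 1.8353 = 11.0116.

T² ≈ 11.0116


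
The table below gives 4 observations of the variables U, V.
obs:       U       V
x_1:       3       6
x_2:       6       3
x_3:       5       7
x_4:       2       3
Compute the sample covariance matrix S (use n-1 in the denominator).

Step 1 — column means:
  mean(U) = (3 + 6 + 5 + 2) / 4 = 16/4 = 4
  mean(V) = (6 + 3 + 7 + 3) / 4 = 19/4 = 4.75

Step 2 — sample covariance S[i,j] = (1/(n-1)) · Σ_k (x_{k,i} - mean_i) · (x_{k,j} - mean_j), with n-1 = 3.
  S[U,U] = ((-1)·(-1) + (2)·(2) + (1)·(1) + (-2)·(-2)) / 3 = 10/3 = 3.3333
  S[U,V] = ((-1)·(1.25) + (2)·(-1.75) + (1)·(2.25) + (-2)·(-1.75)) / 3 = 1/3 = 0.3333
  S[V,V] = ((1.25)·(1.25) + (-1.75)·(-1.75) + (2.25)·(2.25) + (-1.75)·(-1.75)) / 3 = 12.75/3 = 4.25

S is symmetric (S[j,i] = S[i,j]). Assembling:

S = [[3.3333, 0.3333],
 [0.3333, 4.25]]


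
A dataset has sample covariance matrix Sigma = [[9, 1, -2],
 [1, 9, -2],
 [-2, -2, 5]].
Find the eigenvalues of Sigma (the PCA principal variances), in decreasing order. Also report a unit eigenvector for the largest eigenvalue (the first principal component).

Step 1 — characteristic polynomial p(λ) = det(λI - Sigma) = λ³ - tr·λ² + c_1·λ - det, where tr = trace, c_1 = sum of the principal 2×2 minors, det = det(Sigma):
  tr = 9 + 9 + 5 = 23,
  c_1 = (9·9 - (1)²) + (9·5 - (-2)²) + (9·5 - (-2)²) = 80 + 41 + 41 = 162,
  det = 9·(9·5 - (-2)²) - (1)·((1)·5 - (-2)·(-2)) + (-2)·((1)·(-2) - 9·(-2)) = 9·(41) - (1)·(1) + (-2)·(16) = 336.
  So p(λ) = λ³ - 23λ² + 162λ - 336.
Step 2 — look for an integer root (rational root theorem: any rational root is an integer divisor of 336). Testing λ = 8:
  p(8) = 512 - 1472 + 1296 - 336 = 0  ✓
  Dividing out (λ - 8): p(λ) = (λ - 8)(λ² - 15λ + 42).
Step 3 — remaining eigenvalues from the quadratic λ² - 15λ + 42 = 0:
  Δ = 15² - 4·42 = 225 - 168 = 57,  λ = (15 ± √57)/2 = (15 ± 7.5498)/2 ≈ 11.2749 or 3.7251.
  Sorted: λ_1 = 11.2749,  λ_2 = 8,  λ_3 = 3.7251  (check: sum = 23 = tr ✓).

Step 4 — unit eigenvector for λ_1 ≈ 11.2749: v spans the null space of (Sigma - λ_1 I), whose rows are
  r_1 = (-2.2749, 1, -2),  r_2 = (1, -2.2749, -2),  r_3 = (-2, -2, -6.2749).
  v is orthogonal to every row, so take v ∝ r_1 × r_2 = ((1)·(-2) - (-2)·(-2.2749), (-2)·(1) - (-2.2749)·(-2), (-2.2749)·(-2.2749) - (1)·(1)) ≈ (-6.5498, -6.5498, 4.1752).
  Rescale (multiply by -1 so the first nonzero entry is positive): u = (6.5498, 6.5498, -4.1752).
  ||u|| = √((6.5498)² + (6.5498)² + (-4.1752)²) = √(103.2334) ≈ 10.1604,  v_1 = u/||u|| ≈ (0.6446, 0.6446, -0.4109) (||v_1|| = 1).

λ_1 = 11.2749,  λ_2 = 8,  λ_3 = 3.7251;  v_1 ≈ (0.6446, 0.6446, -0.4109)


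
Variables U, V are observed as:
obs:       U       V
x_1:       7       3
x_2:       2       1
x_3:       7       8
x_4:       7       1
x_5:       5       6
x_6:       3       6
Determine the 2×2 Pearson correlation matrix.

Step 1 — column means:
  mean(U) = (7 + 2 + 7 + 7 + 5 + 3) / 6 = 31/6 = 5.1667
  mean(V) = (3 + 1 + 8 + 1 + 6 + 6) / 6 = 25/6 = 4.1667

Step 2 — sample variances and covariances s[i,j] = (1/(n-1)) · Σ_k (x_{k,i} - mean_i) · (x_{k,j} - mean_j), with n-1 = 5:
  s[U,U] = ((1.8333)·(1.8333) + (-3.1667)·(-3.1667) + (1.8333)·(1.8333) + (1.8333)·(1.8333) + (-0.1667)·(-0.1667) + (-2.1667)·(-2.1667)) / 5 = 24.8333/5 = 4.9667
  s[U,V] = ((1.8333)·(-1.1667) + (-3.1667)·(-3.1667) + (1.8333)·(3.8333) + (1.8333)·(-3.1667) + (-0.1667)·(1.8333) + (-2.1667)·(1.8333)) / 5 = 4.8333/5 = 0.9667
  s[V,V] = ((-1.1667)·(-1.1667) + (-3.1667)·(-3.1667) + (3.8333)·(3.8333) + (-3.1667)·(-3.1667) + (1.8333)·(1.8333) + (1.8333)·(1.8333)) / 5 = 42.8333/5 = 8.5667
  Sample standard deviations s_i = √(s[i,i]):
  s(U) = √(4.9667) = 2.2286
  s(V) = √(8.5667) = 2.9269

Step 3 — r_{ij} = s_{ij} / (s_i · s_j):
  r[U,U] = 1 (diagonal).
  r[U,V] = 0.9667 / (2.2286 · 2.9269) = 0.9667 / 6.5229 = 0.1482
  r[V,V] = 1 (diagonal).

R is symmetric with unit diagonal. Assembling:

R = [[1, 0.1482],
 [0.1482, 1]]


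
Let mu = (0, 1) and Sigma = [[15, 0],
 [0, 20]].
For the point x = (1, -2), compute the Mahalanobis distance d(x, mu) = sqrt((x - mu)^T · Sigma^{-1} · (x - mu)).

Step 1 — centre the observation: (x - mu) = (1, -3).

Step 2 — invert Sigma. det(Sigma) = 15·20 - (0)² = 300.
  Sigma^{-1} = (1/det) · [[d, -b], [-b, a]] = [[0.0667, 0],
 [0, 0.05]].

Step 3 — form the quadratic (x - mu)^T · Sigma^{-1} · (x - mu):
  Sigma^{-1} · (x - mu) = (0.0667, -0.15).
  (x - mu)^T · [Sigma^{-1} · (x - mu)] = (1)·(0.0667) + (-3)·(-0.15) = 0.5167.

Step 4 — take square root: d = √(0.5167) ≈ 0.7188.

d(x, mu) = √(0.5167) ≈ 0.7188


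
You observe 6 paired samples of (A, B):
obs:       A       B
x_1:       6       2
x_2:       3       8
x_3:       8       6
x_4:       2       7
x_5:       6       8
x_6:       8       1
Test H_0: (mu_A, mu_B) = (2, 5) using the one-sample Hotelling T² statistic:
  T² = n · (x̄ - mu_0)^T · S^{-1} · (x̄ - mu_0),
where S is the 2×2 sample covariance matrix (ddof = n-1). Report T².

Step 1 — sample mean vector:
  mean(A) = (6 + 3 + 8 + 2 + 6 + 8) / 6 = 33/6 = 5.5
  mean(B) = (2 + 8 + 6 + 7 + 8 + 1) / 6 = 32/6 = 5.3333
  x̄ = (5.5, 5.3333),  deviation x̄ - mu_0 = (5.5, 5.3333) - (2, 5) = (3.5, 0.3333).

Step 2 — sample covariance matrix, S[i,j] = (1/(n-1)) · Σ_k (x_{k,i} - mean_i) · (x_{k,j} - mean_j), divisor n-1 = 5:
  S[A,A] = ((0.5)·(0.5) + (-2.5)·(-2.5) + (2.5)·(2.5) + (-3.5)·(-3.5) + (0.5)·(0.5) + (2.5)·(2.5)) / 5 = 31.5/5 = 6.3
  S[A,B] = ((0.5)·(-3.3333) + (-2.5)·(2.6667) + (2.5)·(0.6667) + (-3.5)·(1.6667) + (0.5)·(2.6667) + (2.5)·(-4.3333)) / 5 = -22/5 = -4.4
  S[B,B] = ((-3.3333)·(-3.3333) + (2.6667)·(2.6667) + (0.6667)·(0.6667) + (1.6667)·(1.6667) + (2.6667)·(2.6667) + (-4.3333)·(-4.3333)) / 5 = 47.3333/5 = 9.4667
  S = [[6.3, -4.4],
 [-4.4, 9.4667]].

Step 3 — invert S. det(S) = 6.3·9.4667 - (-4.4)² = 40.28.
  S^{-1} = (1/det) · [[d, -b], [-b, a]] = [[0.235, 0.1092],
 [0.1092, 0.1564]].

Step 4 — quadratic form (x̄ - mu_0)^T · S^{-1} · (x̄ - mu_0):
  S^{-1} · (x̄ - mu_0) = (0.859, 0.4345),
  (x̄ - mu_0)^T · [...] = (3.5)·(0.859) + (0.3333)·(0.4345) = 3.1513.

Step 5 — scale by n: T² = 6 · 3.1513 = 18.9076.

T² ≈ 18.9076


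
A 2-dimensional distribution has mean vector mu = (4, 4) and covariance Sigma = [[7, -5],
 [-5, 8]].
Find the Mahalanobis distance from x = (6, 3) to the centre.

Step 1 — centre the observation: (x - mu) = (2, -1).

Step 2 — invert Sigma. det(Sigma) = 7·8 - (-5)² = 31.
  Sigma^{-1} = (1/det) · [[d, -b], [-b, a]] = [[0.2581, 0.1613],
 [0.1613, 0.2258]].

Step 3 — form the quadratic (x - mu)^T · Sigma^{-1} · (x - mu):
  Sigma^{-1} · (x - mu) = (0.3548, 0.0968).
  (x - mu)^T · [Sigma^{-1} · (x - mu)] = (2)·(0.3548) + (-1)·(0.0968) = 0.6129.

Step 4 — take square root: d = √(0.6129) ≈ 0.7829.

d(x, mu) = √(0.6129) ≈ 0.7829


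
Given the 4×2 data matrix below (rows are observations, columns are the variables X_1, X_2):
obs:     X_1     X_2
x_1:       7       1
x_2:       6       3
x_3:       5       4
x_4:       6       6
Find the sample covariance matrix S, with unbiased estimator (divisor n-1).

Step 1 — column means:
  mean(X_1) = (7 + 6 + 5 + 6) / 4 = 24/4 = 6
  mean(X_2) = (1 + 3 + 4 + 6) / 4 = 14/4 = 3.5

Step 2 — sample covariance S[i,j] = (1/(n-1)) · Σ_k (x_{k,i} - mean_i) · (x_{k,j} - mean_j), with n-1 = 3.
  S[X_1,X_1] = ((1)·(1) + (0)·(0) + (-1)·(-1) + (0)·(0)) / 3 = 2/3 = 0.6667
  S[X_1,X_2] = ((1)·(-2.5) + (0)·(-0.5) + (-1)·(0.5) + (0)·(2.5)) / 3 = -3/3 = -1
  S[X_2,X_2] = ((-2.5)·(-2.5) + (-0.5)·(-0.5) + (0.5)·(0.5) + (2.5)·(2.5)) / 3 = 13/3 = 4.3333

S is symmetric (S[j,i] = S[i,j]). Assembling:

S = [[0.6667, -1],
 [-1, 4.3333]]


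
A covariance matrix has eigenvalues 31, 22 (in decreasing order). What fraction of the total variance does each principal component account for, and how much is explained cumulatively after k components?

Step 1 — total variance = trace(Sigma) = Σ λ_i = 31 + 22 = 53.

Step 2 — fraction explained by component i = λ_i / Σ λ:
  PC1: 31/53 = 0.5849
  PC2: 22/53 = 0.4151

Step 3 — cumulative fraction after k components = (λ_1 + ... + λ_k) / Σ λ:
  k = 1: 31/53 = 0.5849
  k = 2: (31 + 22)/53 = 53/53 = 1

Summary (fraction, with percent):

explained: PC1 0.5849 (58.49%), PC2 0.4151 (41.51%);  cumulative: 0.5849, 1


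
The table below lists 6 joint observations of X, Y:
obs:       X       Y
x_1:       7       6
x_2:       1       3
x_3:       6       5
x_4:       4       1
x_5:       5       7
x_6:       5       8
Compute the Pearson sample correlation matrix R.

Step 1 — column means:
  mean(X) = (7 + 1 + 6 + 4 + 5 + 5) / 6 = 28/6 = 4.6667
  mean(Y) = (6 + 3 + 5 + 1 + 7 + 8) / 6 = 30/6 = 5

Step 2 — sample variances and covariances s[i,j] = (1/(n-1)) · Σ_k (x_{k,i} - mean_i) · (x_{k,j} - mean_j), with n-1 = 5:
  s[X,X] = ((2.3333)·(2.3333) + (-3.6667)·(-3.6667) + (1.3333)·(1.3333) + (-0.6667)·(-0.6667) + (0.3333)·(0.3333) + (0.3333)·(0.3333)) / 5 = 21.3333/5 = 4.2667
  s[X,Y] = ((2.3333)·(1) + (-3.6667)·(-2) + (1.3333)·(0) + (-0.6667)·(-4) + (0.3333)·(2) + (0.3333)·(3)) / 5 = 14/5 = 2.8
  s[Y,Y] = ((1)·(1) + (-2)·(-2) + (0)·(0) + (-4)·(-4) + (2)·(2) + (3)·(3)) / 5 = 34/5 = 6.8
  Sample standard deviations s_i = √(s[i,i]):
  s(X) = √(4.2667) = 2.0656
  s(Y) = √(6.8) = 2.6077

Step 3 — r_{ij} = s_{ij} / (s_i · s_j):
  r[X,X] = 1 (diagonal).
  r[X,Y] = 2.8 / (2.0656 · 2.6077) = 2.8 / 5.3864 = 0.5198
  r[Y,Y] = 1 (diagonal).

R is symmetric with unit diagonal. Assembling:

R = [[1, 0.5198],
 [0.5198, 1]]


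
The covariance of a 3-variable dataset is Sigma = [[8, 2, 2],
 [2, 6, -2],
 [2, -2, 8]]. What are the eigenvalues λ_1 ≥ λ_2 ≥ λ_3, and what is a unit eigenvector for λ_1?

Step 1 — characteristic polynomial p(λ) = det(λI - Sigma) = λ³ - tr·λ² + c_1·λ - det, where tr = trace, c_1 = sum of the principal 2×2 minors, det = det(Sigma):
  tr = 8 + 6 + 8 = 22,
  c_1 = (8·6 - (2)²) + (8·8 - (2)²) + (6·8 - (-2)²) = 44 + 60 + 44 = 148,
  det = 8·(6·8 - (-2)²) - (2)·((2)·8 - (-2)·(2)) + (2)·((2)·(-2) - 6·(2)) = 8·(44) - (2)·(20) + (2)·(-16) = 280.
  So p(λ) = λ³ - 22λ² + 148λ - 280.
Step 2 — look for an integer root (rational root theorem: any rational root is an integer divisor of 280). Testing λ = 10:
  p(10) = 1000 - 2200 + 1480 - 280 = 0  ✓
  Dividing out (λ - 10): p(λ) = (λ - 10)(λ² - 12λ + 28).
Step 3 — remaining eigenvalues from the quadratic λ² - 12λ + 28 = 0:
  Δ = 12² - 4·28 = 144 - 112 = 32,  λ = (12 ± √32)/2 = (12 ± 5.6569)/2 ≈ 8.8284 or 3.1716.
  Sorted: λ_1 = 10,  λ_2 = 8.8284,  λ_3 = 3.1716  (check: sum = 22 = tr ✓).

Step 4 — unit eigenvector for λ_1 = 10: v spans the null space of (Sigma - λ_1 I), whose rows are
  r_1 = (-2, 2, 2),  r_2 = (2, -4, -2),  r_3 = (2, -2, -2).
  v is orthogonal to every row, so take v ∝ r_1 × r_2 = ((2)·(-2) - (2)·(-4), (2)·(2) - (-2)·(-2), (-2)·(-4) - (2)·(2)) = (4, 0, 4).
  Rescale (divide by 4): u = (1, 0, 1).
  ||u|| = √((1)² + (0)² + (1)²) = √(2) ≈ 1.4142,  v_1 = u/||u|| ≈ (0.7071, 0, 0.7071) (||v_1|| = 1).

λ_1 = 10,  λ_2 = 8.8284,  λ_3 = 3.1716;  v_1 ≈ (0.7071, 0, 0.7071)


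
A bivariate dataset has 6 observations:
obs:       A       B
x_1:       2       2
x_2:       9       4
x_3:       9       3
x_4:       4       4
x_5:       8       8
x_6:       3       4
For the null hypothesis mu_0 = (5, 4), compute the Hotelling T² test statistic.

Step 1 — sample mean vector:
  mean(A) = (2 + 9 + 9 + 4 + 8 + 3) / 6 = 35/6 = 5.8333
  mean(B) = (2 + 4 + 3 + 4 + 8 + 4) / 6 = 25/6 = 4.1667
  x̄ = (5.8333, 4.1667),  deviation x̄ - mu_0 = (5.8333, 4.1667) - (5, 4) = (0.8333, 0.1667).

Step 2 — sample covariance matrix, S[i,j] = (1/(n-1)) · Σ_k (x_{k,i} - mean_i) · (x_{k,j} - mean_j), divisor n-1 = 5:
  S[A,A] = ((-3.8333)·(-3.8333) + (3.1667)·(3.1667) + (3.1667)·(3.1667) + (-1.8333)·(-1.8333) + (2.1667)·(2.1667) + (-2.8333)·(-2.8333)) / 5 = 50.8333/5 = 10.1667
  S[A,B] = ((-3.8333)·(-2.1667) + (3.1667)·(-0.1667) + (3.1667)·(-1.1667) + (-1.8333)·(-0.1667) + (2.1667)·(3.8333) + (-2.8333)·(-0.1667)) / 5 = 13.1667/5 = 2.6333
  S[B,B] = ((-2.1667)·(-2.1667) + (-0.1667)·(-0.1667) + (-1.1667)·(-1.1667) + (-0.1667)·(-0.1667) + (3.8333)·(3.8333) + (-0.1667)·(-0.1667)) / 5 = 20.8333/5 = 4.1667
  S = [[10.1667, 2.6333],
 [2.6333, 4.1667]].

Step 3 — invert S. det(S) = 10.1667·4.1667 - (2.6333)² = 35.4267.
  S^{-1} = (1/det) · [[d, -b], [-b, a]] = [[0.1176, -0.0743],
 [-0.0743, 0.287]].

Step 4 — quadratic form (x̄ - mu_0)^T · S^{-1} · (x̄ - mu_0):
  S^{-1} · (x̄ - mu_0) = (0.0856, -0.0141),
  (x̄ - mu_0)^T · [...] = (0.8333)·(0.0856) + (0.1667)·(-0.0141) = 0.069.

Step 5 — scale by n: T² = 6 · 0.069 = 0.414.

T² ≈ 0.414


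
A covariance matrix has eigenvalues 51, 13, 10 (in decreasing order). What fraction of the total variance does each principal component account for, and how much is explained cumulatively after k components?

Step 1 — total variance = trace(Sigma) = Σ λ_i = 51 + 13 + 10 = 74.

Step 2 — fraction explained by component i = λ_i / Σ λ:
  PC1: 51/74 = 0.6892
  PC2: 13/74 = 0.1757
  PC3: 10/74 = 0.1351

Step 3 — cumulative fraction after k components = (λ_1 + ... + λ_k) / Σ λ:
  k = 1: 51/74 = 0.6892
  k = 2: (51 + 13)/74 = 64/74 = 0.8649
  k = 3: (51 + 13 + 10)/74 = 74/74 = 1

Summary (fraction, with percent):

explained: PC1 0.6892 (68.92%), PC2 0.1757 (17.57%), PC3 0.1351 (13.51%);  cumulative: 0.6892, 0.8649, 1


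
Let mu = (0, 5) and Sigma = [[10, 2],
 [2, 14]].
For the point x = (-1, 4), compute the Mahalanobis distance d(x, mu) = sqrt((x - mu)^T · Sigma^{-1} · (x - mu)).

Step 1 — centre the observation: (x - mu) = (-1, -1).

Step 2 — invert Sigma. det(Sigma) = 10·14 - (2)² = 136.
  Sigma^{-1} = (1/det) · [[d, -b], [-b, a]] = [[0.1029, -0.0147],
 [-0.0147, 0.0735]].

Step 3 — form the quadratic (x - mu)^T · Sigma^{-1} · (x - mu):
  Sigma^{-1} · (x - mu) = (-0.0882, -0.0588).
  (x - mu)^T · [Sigma^{-1} · (x - mu)] = (-1)·(-0.0882) + (-1)·(-0.0588) = 0.1471.

Step 4 — take square root: d = √(0.1471) ≈ 0.3835.

d(x, mu) = √(0.1471) ≈ 0.3835


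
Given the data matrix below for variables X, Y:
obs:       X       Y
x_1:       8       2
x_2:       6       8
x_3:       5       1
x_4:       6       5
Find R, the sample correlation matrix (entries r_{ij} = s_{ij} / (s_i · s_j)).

Step 1 — column means:
  mean(X) = (8 + 6 + 5 + 6) / 4 = 25/4 = 6.25
  mean(Y) = (2 + 8 + 1 + 5) / 4 = 16/4 = 4

Step 2 — sample variances and covariances s[i,j] = (1/(n-1)) · Σ_k (x_{k,i} - mean_i) · (x_{k,j} - mean_j), with n-1 = 3:
  s[X,X] = ((1.75)·(1.75) + (-0.25)·(-0.25) + (-1.25)·(-1.25) + (-0.25)·(-0.25)) / 3 = 4.75/3 = 1.5833
  s[X,Y] = ((1.75)·(-2) + (-0.25)·(4) + (-1.25)·(-3) + (-0.25)·(1)) / 3 = -1/3 = -0.3333
  s[Y,Y] = ((-2)·(-2) + (4)·(4) + (-3)·(-3) + (1)·(1)) / 3 = 30/3 = 10
  Sample standard deviations s_i = √(s[i,i]):
  s(X) = √(1.5833) = 1.2583
  s(Y) = √(10) = 3.1623

Step 3 — r_{ij} = s_{ij} / (s_i · s_j):
  r[X,X] = 1 (diagonal).
  r[X,Y] = -0.3333 / (1.2583 · 3.1623) = -0.3333 / 3.9791 = -0.0838
  r[Y,Y] = 1 (diagonal).

R is symmetric with unit diagonal. Assembling:

R = [[1, -0.0838],
 [-0.0838, 1]]


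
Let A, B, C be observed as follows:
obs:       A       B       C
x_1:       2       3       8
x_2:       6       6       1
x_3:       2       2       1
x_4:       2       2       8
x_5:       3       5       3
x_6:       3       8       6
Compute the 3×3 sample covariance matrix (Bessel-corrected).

Step 1 — column means:
  mean(A) = (2 + 6 + 2 + 2 + 3 + 3) / 6 = 18/6 = 3
  mean(B) = (3 + 6 + 2 + 2 + 5 + 8) / 6 = 26/6 = 4.3333
  mean(C) = (8 + 1 + 1 + 8 + 3 + 6) / 6 = 27/6 = 4.5

Step 2 — sample covariance S[i,j] = (1/(n-1)) · Σ_k (x_{k,i} - mean_i) · (x_{k,j} - mean_j), with n-1 = 5.
  S[A,A] = ((-1)·(-1) + (3)·(3) + (-1)·(-1) + (-1)·(-1) + (0)·(0) + (0)·(0)) / 5 = 12/5 = 2.4
  S[A,B] = ((-1)·(-1.3333) + (3)·(1.6667) + (-1)·(-2.3333) + (-1)·(-2.3333) + (0)·(0.6667) + (0)·(3.6667)) / 5 = 11/5 = 2.2
  S[A,C] = ((-1)·(3.5) + (3)·(-3.5) + (-1)·(-3.5) + (-1)·(3.5) + (0)·(-1.5) + (0)·(1.5)) / 5 = -14/5 = -2.8
  S[B,B] = ((-1.3333)·(-1.3333) + (1.6667)·(1.6667) + (-2.3333)·(-2.3333) + (-2.3333)·(-2.3333) + (0.6667)·(0.6667) + (3.6667)·(3.6667)) / 5 = 29.3333/5 = 5.8667
  S[B,C] = ((-1.3333)·(3.5) + (1.6667)·(-3.5) + (-2.3333)·(-3.5) + (-2.3333)·(3.5) + (0.6667)·(-1.5) + (3.6667)·(1.5)) / 5 = -6/5 = -1.2
  S[C,C] = ((3.5)·(3.5) + (-3.5)·(-3.5) + (-3.5)·(-3.5) + (3.5)·(3.5) + (-1.5)·(-1.5) + (1.5)·(1.5)) / 5 = 53.5/5 = 10.7

S is symmetric (S[j,i] = S[i,j]). Assembling:

S = [[2.4, 2.2, -2.8],
 [2.2, 5.8667, -1.2],
 [-2.8, -1.2, 10.7]]


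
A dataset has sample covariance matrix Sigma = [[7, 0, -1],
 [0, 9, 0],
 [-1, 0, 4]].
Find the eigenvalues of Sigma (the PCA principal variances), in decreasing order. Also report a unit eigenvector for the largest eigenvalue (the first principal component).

Step 1 — characteristic polynomial p(λ) = det(λI - Sigma) = λ³ - tr·λ² + c_1·λ - det, where tr = trace, c_1 = sum of the principal 2×2 minors, det = det(Sigma):
  tr = 7 + 9 + 4 = 20,
  c_1 = (7·9 - (0)²) + (7·4 - (-1)²) + (9·4 - (0)²) = 63 + 27 + 36 = 126,
  det = 7·(9·4 - (0)²) - (0)·((0)·4 - (0)·(-1)) + (-1)·((0)·(0) - 9·(-1)) = 7·(36) - (0)·(0) + (-1)·(9) = 243.
  So p(λ) = λ³ - 20λ² + 126λ - 243.
Step 2 — look for an integer root (rational root theorem: any rational root is an integer divisor of 243). Testing λ = 9:
  p(9) = 729 - 1620 + 1134 - 243 = 0  ✓
  Dividing out (λ - 9): p(λ) = (λ - 9)(λ² - 11λ + 27).
Step 3 — remaining eigenvalues from the quadratic λ² - 11λ + 27 = 0:
  Δ = 11² - 4·27 = 121 - 108 = 13,  λ = (11 ± √13)/2 = (11 ± 3.6056)/2 ≈ 7.3028 or 3.6972.
  Sorted: λ_1 = 9,  λ_2 = 7.3028,  λ_3 = 3.6972  (check: sum = 20 = tr ✓).

Step 4 — unit eigenvector for λ_1 = 9: v spans the null space of (Sigma - λ_1 I), whose rows are
  r_1 = (-2, 0, -1),  r_2 = (0, 0, 0),  r_3 = (-1, 0, -5).
  v is orthogonal to every row, so take v ∝ r_1 × r_3 = ((0)·(-5) - (-1)·(0), (-1)·(-1) - (-2)·(-5), (-2)·(0) - (0)·(-1)) = (0, -9, 0).
  Rescale (divide by 9; multiply by -1 so the first nonzero entry is positive): u = (0, 1, 0).
  ||u|| = √((0)² + (1)² + (0)²) = √(1) = 1,  v_1 = u/||u|| ≈ (0, 1, 0) (||v_1|| = 1).

λ_1 = 9,  λ_2 = 7.3028,  λ_3 = 3.6972;  v_1 ≈ (0, 1, 0)


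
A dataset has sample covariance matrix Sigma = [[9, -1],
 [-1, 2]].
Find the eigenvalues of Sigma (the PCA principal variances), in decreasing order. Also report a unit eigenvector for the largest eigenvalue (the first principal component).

Step 1 — characteristic polynomial of 2×2 Sigma:
  det(Sigma - λI) = λ² - trace · λ + det = 0.
  trace = 9 + 2 = 11, det = 9·2 - (-1)² = 17.
Step 2 — discriminant:
  Δ = trace² - 4·det = 121 - 68 = 53.
Step 3 — eigenvalues:
  λ = (trace ± √Δ)/2 = (11 ± 7.2801)/2,
  λ_1 = 9.1401,  λ_2 = 1.8599.

Step 4 — unit eigenvector for λ_1: solve (Sigma - λ_1 I)v = 0. First row:
  (9 - 9.1401)·v_x + (-1)·v_y = 0, i.e. (-0.1401)·v_x + (-1)·v_y = 0,
  so v ∝ (b, λ_1 - a) = (-1, 0.1401); multiply by -1 so the first entry is positive: u = (1, -0.1401).
  ||u|| = √((1)² + (-0.1401)²) = √(1.0196) ≈ 1.0098,
  v_1 = u/||u|| ≈ (0.9903, -0.1387) (||v_1|| = 1).

λ_1 = 9.1401,  λ_2 = 1.8599;  v_1 ≈ (0.9903, -0.1387)


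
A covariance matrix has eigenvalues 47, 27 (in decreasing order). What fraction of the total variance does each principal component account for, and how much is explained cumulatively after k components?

Step 1 — total variance = trace(Sigma) = Σ λ_i = 47 + 27 = 74.

Step 2 — fraction explained by component i = λ_i / Σ λ:
  PC1: 47/74 = 0.6351
  PC2: 27/74 = 0.3649

Step 3 — cumulative fraction after k components = (λ_1 + ... + λ_k) / Σ λ:
  k = 1: 47/74 = 0.6351
  k = 2: (47 + 27)/74 = 74/74 = 1

Summary (fraction, with percent):

explained: PC1 0.6351 (63.51%), PC2 0.3649 (36.49%);  cumulative: 0.6351, 1


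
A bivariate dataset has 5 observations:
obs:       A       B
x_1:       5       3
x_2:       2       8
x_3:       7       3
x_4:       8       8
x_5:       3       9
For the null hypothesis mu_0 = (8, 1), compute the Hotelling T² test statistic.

Step 1 — sample mean vector:
  mean(A) = (5 + 2 + 7 + 8 + 3) / 5 = 25/5 = 5
  mean(B) = (3 + 8 + 3 + 8 + 9) / 5 = 31/5 = 6.2
  x̄ = (5, 6.2),  deviation x̄ - mu_0 = (5, 6.2) - (8, 1) = (-3, 5.2).

Step 2 — sample covariance matrix, S[i,j] = (1/(n-1)) · Σ_k (x_{k,i} - mean_i) · (x_{k,j} - mean_j), divisor n-1 = 4:
  S[A,A] = ((0)·(0) + (-3)·(-3) + (2)·(2) + (3)·(3) + (-2)·(-2)) / 4 = 26/4 = 6.5
  S[A,B] = ((0)·(-3.2) + (-3)·(1.8) + (2)·(-3.2) + (3)·(1.8) + (-2)·(2.8)) / 4 = -12/4 = -3
  S[B,B] = ((-3.2)·(-3.2) + (1.8)·(1.8) + (-3.2)·(-3.2) + (1.8)·(1.8) + (2.8)·(2.8)) / 4 = 34.8/4 = 8.7
  S = [[6.5, -3],
 [-3, 8.7]].

Step 3 — invert S. det(S) = 6.5·8.7 - (-3)² = 47.55.
  S^{-1} = (1/det) · [[d, -b], [-b, a]] = [[0.183, 0.0631],
 [0.0631, 0.1367]].

Step 4 — quadratic form (x̄ - mu_0)^T · S^{-1} · (x̄ - mu_0):
  S^{-1} · (x̄ - mu_0) = (-0.2208, 0.5216),
  (x̄ - mu_0)^T · [...] = (-3)·(-0.2208) + (5.2)·(0.5216) = 3.3746.

Step 5 — scale by n: T² = 5 · 3.3746 = 16.8728.

T² ≈ 16.8728


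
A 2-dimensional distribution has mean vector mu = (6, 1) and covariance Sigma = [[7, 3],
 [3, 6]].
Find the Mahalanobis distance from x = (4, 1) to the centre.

Step 1 — centre the observation: (x - mu) = (-2, 0).

Step 2 — invert Sigma. det(Sigma) = 7·6 - (3)² = 33.
  Sigma^{-1} = (1/det) · [[d, -b], [-b, a]] = [[0.1818, -0.0909],
 [-0.0909, 0.2121]].

Step 3 — form the quadratic (x - mu)^T · Sigma^{-1} · (x - mu):
  Sigma^{-1} · (x - mu) = (-0.3636, 0.1818).
  (x - mu)^T · [Sigma^{-1} · (x - mu)] = (-2)·(-0.3636) + (0)·(0.1818) = 0.7273.

Step 4 — take square root: d = √(0.7273) ≈ 0.8528.

d(x, mu) = √(0.7273) ≈ 0.8528


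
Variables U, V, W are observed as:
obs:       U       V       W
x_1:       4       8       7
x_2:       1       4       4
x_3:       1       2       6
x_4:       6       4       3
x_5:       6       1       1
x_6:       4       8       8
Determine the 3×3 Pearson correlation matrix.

Step 1 — column means:
  mean(U) = (4 + 1 + 1 + 6 + 6 + 4) / 6 = 22/6 = 3.6667
  mean(V) = (8 + 4 + 2 + 4 + 1 + 8) / 6 = 27/6 = 4.5
  mean(W) = (7 + 4 + 6 + 3 + 1 + 8) / 6 = 29/6 = 4.8333

Step 2 — sample variances and covariances s[i,j] = (1/(n-1)) · Σ_k (x_{k,i} - mean_i) · (x_{k,j} - mean_j), with n-1 = 5:
  s[U,U] = ((0.3333)·(0.3333) + (-2.6667)·(-2.6667) + (-2.6667)·(-2.6667) + (2.3333)·(2.3333) + (2.3333)·(2.3333) + (0.3333)·(0.3333)) / 5 = 25.3333/5 = 5.0667
  s[U,V] = ((0.3333)·(3.5) + (-2.6667)·(-0.5) + (-2.6667)·(-2.5) + (2.3333)·(-0.5) + (2.3333)·(-3.5) + (0.3333)·(3.5)) / 5 = 1/5 = 0.2
  s[U,W] = ((0.3333)·(2.1667) + (-2.6667)·(-0.8333) + (-2.6667)·(1.1667) + (2.3333)·(-1.8333) + (2.3333)·(-3.8333) + (0.3333)·(3.1667)) / 5 = -12.3333/5 = -2.4667
  s[V,V] = ((3.5)·(3.5) + (-0.5)·(-0.5) + (-2.5)·(-2.5) + (-0.5)·(-0.5) + (-3.5)·(-3.5) + (3.5)·(3.5)) / 5 = 43.5/5 = 8.7
  s[V,W] = ((3.5)·(2.1667) + (-0.5)·(-0.8333) + (-2.5)·(1.1667) + (-0.5)·(-1.8333) + (-3.5)·(-3.8333) + (3.5)·(3.1667)) / 5 = 30.5/5 = 6.1
  s[W,W] = ((2.1667)·(2.1667) + (-0.8333)·(-0.8333) + (1.1667)·(1.1667) + (-1.8333)·(-1.8333) + (-3.8333)·(-3.8333) + (3.1667)·(3.1667)) / 5 = 34.8333/5 = 6.9667
  Sample standard deviations s_i = √(s[i,i]):
  s(U) = √(5.0667) = 2.2509
  s(V) = √(8.7) = 2.9496
  s(W) = √(6.9667) = 2.6394

Step 3 — r_{ij} = s_{ij} / (s_i · s_j):
  r[U,U] = 1 (diagonal).
  r[U,V] = 0.2 / (2.2509 · 2.9496) = 0.2 / 6.6393 = 0.0301
  r[U,W] = -2.4667 / (2.2509 · 2.6394) = -2.4667 / 5.9412 = -0.4152
  r[V,V] = 1 (diagonal).
  r[V,W] = 6.1 / (2.9496 · 2.6394) = 6.1 / 7.7852 = 0.7835
  r[W,W] = 1 (diagonal).

R is symmetric with unit diagonal. Assembling:

R = [[1, 0.0301, -0.4152],
 [0.0301, 1, 0.7835],
 [-0.4152, 0.7835, 1]]


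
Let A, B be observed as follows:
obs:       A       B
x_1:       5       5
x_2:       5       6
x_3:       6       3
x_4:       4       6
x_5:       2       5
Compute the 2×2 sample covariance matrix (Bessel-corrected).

Step 1 — column means:
  mean(A) = (5 + 5 + 6 + 4 + 2) / 5 = 22/5 = 4.4
  mean(B) = (5 + 6 + 3 + 6 + 5) / 5 = 25/5 = 5

Step 2 — sample covariance S[i,j] = (1/(n-1)) · Σ_k (x_{k,i} - mean_i) · (x_{k,j} - mean_j), with n-1 = 4.
  S[A,A] = ((0.6)·(0.6) + (0.6)·(0.6) + (1.6)·(1.6) + (-0.4)·(-0.4) + (-2.4)·(-2.4)) / 4 = 9.2/4 = 2.3
  S[A,B] = ((0.6)·(0) + (0.6)·(1) + (1.6)·(-2) + (-0.4)·(1) + (-2.4)·(0)) / 4 = -3/4 = -0.75
  S[B,B] = ((0)·(0) + (1)·(1) + (-2)·(-2) + (1)·(1) + (0)·(0)) / 4 = 6/4 = 1.5

S is symmetric (S[j,i] = S[i,j]). Assembling:

S = [[2.3, -0.75],
 [-0.75, 1.5]]


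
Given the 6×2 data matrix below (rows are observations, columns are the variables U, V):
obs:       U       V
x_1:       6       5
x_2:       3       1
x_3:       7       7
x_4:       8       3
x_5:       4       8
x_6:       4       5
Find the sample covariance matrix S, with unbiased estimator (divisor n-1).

Step 1 — column means:
  mean(U) = (6 + 3 + 7 + 8 + 4 + 4) / 6 = 32/6 = 5.3333
  mean(V) = (5 + 1 + 7 + 3 + 8 + 5) / 6 = 29/6 = 4.8333

Step 2 — sample covariance S[i,j] = (1/(n-1)) · Σ_k (x_{k,i} - mean_i) · (x_{k,j} - mean_j), with n-1 = 5.
  S[U,U] = ((0.6667)·(0.6667) + (-2.3333)·(-2.3333) + (1.6667)·(1.6667) + (2.6667)·(2.6667) + (-1.3333)·(-1.3333) + (-1.3333)·(-1.3333)) / 5 = 19.3333/5 = 3.8667
  S[U,V] = ((0.6667)·(0.1667) + (-2.3333)·(-3.8333) + (1.6667)·(2.1667) + (2.6667)·(-1.8333) + (-1.3333)·(3.1667) + (-1.3333)·(0.1667)) / 5 = 3.3333/5 = 0.6667
  S[V,V] = ((0.1667)·(0.1667) + (-3.8333)·(-3.8333) + (2.1667)·(2.1667) + (-1.8333)·(-1.8333) + (3.1667)·(3.1667) + (0.1667)·(0.1667)) / 5 = 32.8333/5 = 6.5667

S is symmetric (S[j,i] = S[i,j]). Assembling:

S = [[3.8667, 0.6667],
 [0.6667, 6.5667]]


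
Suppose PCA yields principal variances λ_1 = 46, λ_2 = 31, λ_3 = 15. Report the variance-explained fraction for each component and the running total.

Step 1 — total variance = trace(Sigma) = Σ λ_i = 46 + 31 + 15 = 92.

Step 2 — fraction explained by component i = λ_i / Σ λ:
  PC1: 46/92 = 0.5
  PC2: 31/92 = 0.337
  PC3: 15/92 = 0.163

Step 3 — cumulative fraction after k components = (λ_1 + ... + λ_k) / Σ λ:
  k = 1: 46/92 = 0.5
  k = 2: (46 + 31)/92 = 77/92 = 0.837
  k = 3: (46 + 31 + 15)/92 = 92/92 = 1

Summary (fraction, with percent):

explained: PC1 0.5 (50%), PC2 0.337 (33.7%), PC3 0.163 (16.3%);  cumulative: 0.5, 0.837, 1


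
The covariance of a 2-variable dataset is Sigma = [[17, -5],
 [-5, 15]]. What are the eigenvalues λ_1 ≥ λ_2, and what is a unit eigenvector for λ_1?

Step 1 — characteristic polynomial of 2×2 Sigma:
  det(Sigma - λI) = λ² - trace · λ + det = 0.
  trace = 17 + 15 = 32, det = 17·15 - (-5)² = 230.
Step 2 — discriminant:
  Δ = trace² - 4·det = 1024 - 920 = 104.
Step 3 — eigenvalues:
  λ = (trace ± √Δ)/2 = (32 ± 10.198)/2,
  λ_1 = 21.099,  λ_2 = 10.901.

Step 4 — unit eigenvector for λ_1: solve (Sigma - λ_1 I)v = 0. First row:
  (17 - 21.099)·v_x + (-5)·v_y = 0, i.e. (-4.099)·v_x + (-5)·v_y = 0,
  so v ∝ (b, λ_1 - a) = (-5, 4.099); multiply by -1 so the first entry is positive: u = (5, -4.099).
  ||u|| = √((5)² + (-4.099)²) = √(41.802) ≈ 6.4654,
  v_1 = u/||u|| ≈ (0.7733, -0.634) (||v_1|| = 1).

λ_1 = 21.099,  λ_2 = 10.901;  v_1 ≈ (0.7733, -0.634)


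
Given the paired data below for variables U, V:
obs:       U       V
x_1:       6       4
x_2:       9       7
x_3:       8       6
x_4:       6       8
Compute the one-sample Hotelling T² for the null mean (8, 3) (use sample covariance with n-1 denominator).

Step 1 — sample mean vector:
  mean(U) = (6 + 9 + 8 + 6) / 4 = 29/4 = 7.25
  mean(V) = (4 + 7 + 6 + 8) / 4 = 25/4 = 6.25
  x̄ = (7.25, 6.25),  deviation x̄ - mu_0 = (7.25, 6.25) - (8, 3) = (-0.75, 3.25).

Step 2 — sample covariance matrix, S[i,j] = (1/(n-1)) · Σ_k (x_{k,i} - mean_i) · (x_{k,j} - mean_j), divisor n-1 = 3:
  S[U,U] = ((-1.25)·(-1.25) + (1.75)·(1.75) + (0.75)·(0.75) + (-1.25)·(-1.25)) / 3 = 6.75/3 = 2.25
  S[U,V] = ((-1.25)·(-2.25) + (1.75)·(0.75) + (0.75)·(-0.25) + (-1.25)·(1.75)) / 3 = 1.75/3 = 0.5833
  S[V,V] = ((-2.25)·(-2.25) + (0.75)·(0.75) + (-0.25)·(-0.25) + (1.75)·(1.75)) / 3 = 8.75/3 = 2.9167
  S = [[2.25, 0.5833],
 [0.5833, 2.9167]].

Step 3 — invert S. det(S) = 2.25·2.9167 - (0.5833)² = 6.2222.
  S^{-1} = (1/det) · [[d, -b], [-b, a]] = [[0.4688, -0.0938],
 [-0.0937, 0.3616]].

Step 4 — quadratic form (x̄ - mu_0)^T · S^{-1} · (x̄ - mu_0):
  S^{-1} · (x̄ - mu_0) = (-0.6562, 1.2455),
  (x̄ - mu_0)^T · [...] = (-0.75)·(-0.6562) + (3.25)·(1.2455) = 4.5402.

Step 5 — scale by n: T² = 4 · 4.5402 = 18.1607.

T² ≈ 18.1607


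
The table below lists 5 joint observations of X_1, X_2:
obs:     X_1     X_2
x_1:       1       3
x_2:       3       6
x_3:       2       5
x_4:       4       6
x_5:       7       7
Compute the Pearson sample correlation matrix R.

Step 1 — column means:
  mean(X_1) = (1 + 3 + 2 + 4 + 7) / 5 = 17/5 = 3.4
  mean(X_2) = (3 + 6 + 5 + 6 + 7) / 5 = 27/5 = 5.4

Step 2 — sample variances and covariances s[i,j] = (1/(n-1)) · Σ_k (x_{k,i} - mean_i) · (x_{k,j} - mean_j), with n-1 = 4:
  s[X_1,X_1] = ((-2.4)·(-2.4) + (-0.4)·(-0.4) + (-1.4)·(-1.4) + (0.6)·(0.6) + (3.6)·(3.6)) / 4 = 21.2/4 = 5.3
  s[X_1,X_2] = ((-2.4)·(-2.4) + (-0.4)·(0.6) + (-1.4)·(-0.4) + (0.6)·(0.6) + (3.6)·(1.6)) / 4 = 12.2/4 = 3.05
  s[X_2,X_2] = ((-2.4)·(-2.4) + (0.6)·(0.6) + (-0.4)·(-0.4) + (0.6)·(0.6) + (1.6)·(1.6)) / 4 = 9.2/4 = 2.3
  Sample standard deviations s_i = √(s[i,i]):
  s(X_1) = √(5.3) = 2.3022
  s(X_2) = √(2.3) = 1.5166

Step 3 — r_{ij} = s_{ij} / (s_i · s_j):
  r[X_1,X_1] = 1 (diagonal).
  r[X_1,X_2] = 3.05 / (2.3022 · 1.5166) = 3.05 / 3.4914 = 0.8736
  r[X_2,X_2] = 1 (diagonal).

R is symmetric with unit diagonal. Assembling:

R = [[1, 0.8736],
 [0.8736, 1]]


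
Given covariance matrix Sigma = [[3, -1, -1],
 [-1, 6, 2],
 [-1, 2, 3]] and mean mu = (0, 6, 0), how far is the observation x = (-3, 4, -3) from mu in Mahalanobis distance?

Step 1 — centre the observation: (x - mu) = (-3, -2, -3).

Step 2 — invert Sigma (cofactor / det for 3×3, or solve directly):
  Sigma^{-1} = [[0.3784, 0.027, 0.1081],
 [0.027, 0.2162, -0.1351],
 [0.1081, -0.1351, 0.4595]].

Step 3 — form the quadratic (x - mu)^T · Sigma^{-1} · (x - mu):
  Sigma^{-1} · (x - mu) = (-1.5135, -0.1081, -1.4324).
  (x - mu)^T · [Sigma^{-1} · (x - mu)] = (-3)·(-1.5135) + (-2)·(-0.1081) + (-3)·(-1.4324) = 9.0541.

Step 4 — take square root: d = √(9.0541) ≈ 3.009.

d(x, mu) = √(9.0541) ≈ 3.009


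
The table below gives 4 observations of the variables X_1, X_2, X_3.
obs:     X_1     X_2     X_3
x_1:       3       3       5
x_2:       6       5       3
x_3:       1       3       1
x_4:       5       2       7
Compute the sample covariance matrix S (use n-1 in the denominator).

Step 1 — column means:
  mean(X_1) = (3 + 6 + 1 + 5) / 4 = 15/4 = 3.75
  mean(X_2) = (3 + 5 + 3 + 2) / 4 = 13/4 = 3.25
  mean(X_3) = (5 + 3 + 1 + 7) / 4 = 16/4 = 4

Step 2 — sample covariance S[i,j] = (1/(n-1)) · Σ_k (x_{k,i} - mean_i) · (x_{k,j} - mean_j), with n-1 = 3.
  S[X_1,X_1] = ((-0.75)·(-0.75) + (2.25)·(2.25) + (-2.75)·(-2.75) + (1.25)·(1.25)) / 3 = 14.75/3 = 4.9167
  S[X_1,X_2] = ((-0.75)·(-0.25) + (2.25)·(1.75) + (-2.75)·(-0.25) + (1.25)·(-1.25)) / 3 = 3.25/3 = 1.0833
  S[X_1,X_3] = ((-0.75)·(1) + (2.25)·(-1) + (-2.75)·(-3) + (1.25)·(3)) / 3 = 9/3 = 3
  S[X_2,X_2] = ((-0.25)·(-0.25) + (1.75)·(1.75) + (-0.25)·(-0.25) + (-1.25)·(-1.25)) / 3 = 4.75/3 = 1.5833
  S[X_2,X_3] = ((-0.25)·(1) + (1.75)·(-1) + (-0.25)·(-3) + (-1.25)·(3)) / 3 = -5/3 = -1.6667
  S[X_3,X_3] = ((1)·(1) + (-1)·(-1) + (-3)·(-3) + (3)·(3)) / 3 = 20/3 = 6.6667

S is symmetric (S[j,i] = S[i,j]). Assembling:

S = [[4.9167, 1.0833, 3],
 [1.0833, 1.5833, -1.6667],
 [3, -1.6667, 6.6667]]
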